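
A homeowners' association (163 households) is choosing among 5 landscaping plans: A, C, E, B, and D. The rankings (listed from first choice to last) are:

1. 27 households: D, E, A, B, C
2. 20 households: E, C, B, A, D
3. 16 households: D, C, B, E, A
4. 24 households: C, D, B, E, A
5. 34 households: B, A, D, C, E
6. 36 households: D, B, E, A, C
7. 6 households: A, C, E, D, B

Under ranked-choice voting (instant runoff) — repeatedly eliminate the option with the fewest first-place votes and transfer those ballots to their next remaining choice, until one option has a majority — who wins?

Round 1: A 6, C 24, E 20, B 34, D 79. Eliminate A.
Round 2: C 30, E 20, B 34, D 79. Eliminate E.
Round 3: C 50, B 34, D 79. Eliminate B.
Round 4: C 50, D 113. D has a majority.

D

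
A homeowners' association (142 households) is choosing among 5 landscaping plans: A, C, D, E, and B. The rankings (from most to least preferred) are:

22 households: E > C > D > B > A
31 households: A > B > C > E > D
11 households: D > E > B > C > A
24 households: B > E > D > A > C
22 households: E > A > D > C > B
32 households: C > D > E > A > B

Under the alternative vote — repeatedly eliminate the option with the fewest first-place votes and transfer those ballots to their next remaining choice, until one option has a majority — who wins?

Round 1: A 31, C 32, D 11, E 44, B 24. Eliminate D.
Round 2: A 31, C 32, E 55, B 24. Eliminate B.
Round 3: A 31, C 32, E 79. E has a majority.

E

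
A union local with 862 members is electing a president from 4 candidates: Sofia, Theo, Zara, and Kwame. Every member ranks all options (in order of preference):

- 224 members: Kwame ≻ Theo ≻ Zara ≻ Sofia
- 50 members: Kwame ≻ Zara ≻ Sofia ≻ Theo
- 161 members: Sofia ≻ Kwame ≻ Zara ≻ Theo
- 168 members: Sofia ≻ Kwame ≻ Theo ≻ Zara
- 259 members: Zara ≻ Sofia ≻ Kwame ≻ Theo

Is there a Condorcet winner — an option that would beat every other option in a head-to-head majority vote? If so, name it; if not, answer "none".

none

Checking pairwise contests:
Zara beats Sofia 533–329.
Sofia beats Theo 638–224.
Kwame beats Zara 603–259.
Sofia beats Kwame 588–274.
Every option loses at least one head-to-head, so there is no Condorcet winner.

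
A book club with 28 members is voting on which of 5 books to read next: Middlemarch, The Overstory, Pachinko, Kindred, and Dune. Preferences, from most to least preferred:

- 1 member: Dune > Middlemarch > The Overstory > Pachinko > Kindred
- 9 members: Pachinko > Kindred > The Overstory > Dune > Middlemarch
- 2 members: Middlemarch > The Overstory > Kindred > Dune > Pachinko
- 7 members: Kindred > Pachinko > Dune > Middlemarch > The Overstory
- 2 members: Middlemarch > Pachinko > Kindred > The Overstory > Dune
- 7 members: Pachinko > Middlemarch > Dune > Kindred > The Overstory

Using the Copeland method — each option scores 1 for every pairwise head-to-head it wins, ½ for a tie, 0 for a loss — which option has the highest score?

Pachinko

Middlemarch: beats The Overstory; loses to Pachinko, Kindred, and Dune → score 1.
The Overstory: loses to Middlemarch, Pachinko, Kindred, and Dune → score 0.
Pachinko: beats Middlemarch, The Overstory, Kindred, and Dune → score 4.
Kindred: beats Middlemarch, The Overstory, and Dune; loses to Pachinko → score 3.
Dune: beats Middlemarch and The Overstory; loses to Pachinko and Kindred → score 2.
Pachinko has the best pairwise record.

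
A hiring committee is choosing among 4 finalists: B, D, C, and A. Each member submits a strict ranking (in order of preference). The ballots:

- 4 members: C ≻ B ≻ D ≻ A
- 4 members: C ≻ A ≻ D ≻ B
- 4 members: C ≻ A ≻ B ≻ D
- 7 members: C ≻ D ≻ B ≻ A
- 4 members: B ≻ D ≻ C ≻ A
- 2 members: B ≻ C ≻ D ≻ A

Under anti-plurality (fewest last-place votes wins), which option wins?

Last-place votes: B 4, D 4, C 0, A 17.
C is ranked last by the fewest voters, so C wins.

C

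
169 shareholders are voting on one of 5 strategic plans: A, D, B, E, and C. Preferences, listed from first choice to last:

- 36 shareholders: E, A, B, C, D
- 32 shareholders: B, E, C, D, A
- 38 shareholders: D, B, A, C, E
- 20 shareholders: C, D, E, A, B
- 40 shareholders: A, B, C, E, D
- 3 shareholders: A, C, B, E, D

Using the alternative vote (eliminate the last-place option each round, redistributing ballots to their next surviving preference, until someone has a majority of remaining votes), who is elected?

E

Round 1: A 43, D 38, B 32, E 36, C 20. Eliminate C.
Round 2: A 43, D 58, B 32, E 36. Eliminate B.
Round 3: A 43, D 58, E 68. Eliminate A.
Round 4: D 58, E 111. E has a majority.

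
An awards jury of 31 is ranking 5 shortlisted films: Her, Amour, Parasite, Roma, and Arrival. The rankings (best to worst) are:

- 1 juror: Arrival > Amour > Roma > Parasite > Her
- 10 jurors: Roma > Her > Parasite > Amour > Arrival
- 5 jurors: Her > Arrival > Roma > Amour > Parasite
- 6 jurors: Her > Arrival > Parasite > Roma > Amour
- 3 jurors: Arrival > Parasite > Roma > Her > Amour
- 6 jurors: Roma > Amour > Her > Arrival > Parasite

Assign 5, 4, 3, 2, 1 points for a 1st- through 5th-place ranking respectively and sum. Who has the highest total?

Her

Her: 1·1 + 10·4 + 5·5 + 6·5 + 3·2 + 6·3 = 120
Amour: 1·4 + 10·2 + 5·2 + 6·1 + 3·1 + 6·4 = 67
Parasite: 1·2 + 10·3 + 5·1 + 6·3 + 3·4 + 6·1 = 73
Roma: 1·3 + 10·5 + 5·3 + 6·2 + 3·3 + 6·5 = 119
Arrival: 1·5 + 10·1 + 5·4 + 6·4 + 3·5 + 6·2 = 86
Her has the highest Borda score (120).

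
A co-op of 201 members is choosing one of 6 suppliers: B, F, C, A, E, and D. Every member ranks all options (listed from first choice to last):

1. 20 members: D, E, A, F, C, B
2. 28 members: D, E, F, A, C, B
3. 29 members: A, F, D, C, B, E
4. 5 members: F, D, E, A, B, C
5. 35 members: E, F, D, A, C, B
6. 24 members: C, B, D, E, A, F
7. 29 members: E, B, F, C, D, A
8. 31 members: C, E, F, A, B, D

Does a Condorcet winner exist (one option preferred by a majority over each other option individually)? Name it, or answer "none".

none

Checking pairwise contests:
F beats B 148–53.
E beats F 167–34.
F beats C 146–55.
F beats A 128–73.
D beats E 106–95.
F beats D 129–72.
Every option loses at least one head-to-head, so there is no Condorcet winner.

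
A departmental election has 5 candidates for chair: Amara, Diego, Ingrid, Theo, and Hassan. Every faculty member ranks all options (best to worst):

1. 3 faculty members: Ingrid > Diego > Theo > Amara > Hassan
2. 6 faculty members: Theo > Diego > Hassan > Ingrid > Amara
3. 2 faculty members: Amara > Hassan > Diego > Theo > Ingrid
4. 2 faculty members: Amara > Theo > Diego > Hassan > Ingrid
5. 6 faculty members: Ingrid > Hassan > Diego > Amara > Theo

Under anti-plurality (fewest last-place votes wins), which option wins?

Diego

Last-place votes: Amara 6, Diego 0, Ingrid 4, Theo 6, Hassan 3.
Diego is ranked last by the fewest voters, so Diego wins.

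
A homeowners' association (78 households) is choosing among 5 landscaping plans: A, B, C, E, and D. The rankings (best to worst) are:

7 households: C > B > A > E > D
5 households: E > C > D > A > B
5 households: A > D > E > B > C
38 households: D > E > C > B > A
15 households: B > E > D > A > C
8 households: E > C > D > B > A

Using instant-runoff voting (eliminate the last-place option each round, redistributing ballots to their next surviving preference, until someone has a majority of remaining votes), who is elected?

D

Round 1: A 5, B 15, C 7, E 13, D 38. Eliminate A.
Round 2: B 15, C 7, E 13, D 43. D has a majority.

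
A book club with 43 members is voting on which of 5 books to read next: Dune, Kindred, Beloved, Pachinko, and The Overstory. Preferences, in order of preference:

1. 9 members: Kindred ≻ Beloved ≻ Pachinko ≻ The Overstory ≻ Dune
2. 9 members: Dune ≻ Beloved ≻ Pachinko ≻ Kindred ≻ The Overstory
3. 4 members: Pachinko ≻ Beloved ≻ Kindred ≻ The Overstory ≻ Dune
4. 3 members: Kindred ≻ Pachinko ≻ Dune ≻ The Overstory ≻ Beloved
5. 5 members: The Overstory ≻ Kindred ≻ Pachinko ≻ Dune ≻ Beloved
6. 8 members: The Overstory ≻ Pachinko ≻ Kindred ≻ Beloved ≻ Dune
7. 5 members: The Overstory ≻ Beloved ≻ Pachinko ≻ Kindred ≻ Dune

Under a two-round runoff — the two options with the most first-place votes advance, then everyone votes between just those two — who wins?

Round 1 first-place votes: Dune 9, Kindred 12, Beloved 0, Pachinko 4, The Overstory 18.
The Overstory and Kindred advance.
Runoff: The Overstory is preferred to Kindred by 18 voters; Kindred by 25.
Kindred wins the runoff.

Kindred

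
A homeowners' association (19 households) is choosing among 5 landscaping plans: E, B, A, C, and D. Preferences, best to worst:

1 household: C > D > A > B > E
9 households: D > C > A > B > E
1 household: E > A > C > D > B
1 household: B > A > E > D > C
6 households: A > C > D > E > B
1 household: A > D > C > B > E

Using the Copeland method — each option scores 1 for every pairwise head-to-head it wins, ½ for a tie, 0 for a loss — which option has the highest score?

E: loses to B, A, C, and D → score 0.
B: beats E; loses to A, C, and D → score 1.
A: beats E and B; loses to C and D → score 2.
C: beats E, B, and A; loses to D → score 3.
D: beats E, B, A, and C → score 4.
D has the best pairwise record.

D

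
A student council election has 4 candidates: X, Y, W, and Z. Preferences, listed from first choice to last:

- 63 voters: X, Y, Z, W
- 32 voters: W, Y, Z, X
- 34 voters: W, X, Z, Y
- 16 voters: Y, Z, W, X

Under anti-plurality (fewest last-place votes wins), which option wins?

Z

Last-place votes: X 48, Y 34, W 63, Z 0.
Z is ranked last by the fewest voters, so Z wins.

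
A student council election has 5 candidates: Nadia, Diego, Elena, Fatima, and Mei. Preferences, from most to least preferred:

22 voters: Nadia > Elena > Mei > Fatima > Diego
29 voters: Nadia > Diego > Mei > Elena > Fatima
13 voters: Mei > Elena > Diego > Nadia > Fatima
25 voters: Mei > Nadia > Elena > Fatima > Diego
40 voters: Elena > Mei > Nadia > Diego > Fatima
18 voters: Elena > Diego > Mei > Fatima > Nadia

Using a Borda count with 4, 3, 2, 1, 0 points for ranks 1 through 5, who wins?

Elena

Nadia: 22·4 + 29·4 + 13·1 + 25·3 + 40·2 + 18·0 = 372
Diego: 22·0 + 29·3 + 13·2 + 25·0 + 40·1 + 18·3 = 207
Elena: 22·3 + 29·1 + 13·3 + 25·2 + 40·4 + 18·4 = 416
Fatima: 22·1 + 29·0 + 13·0 + 25·1 + 40·0 + 18·1 = 65
Mei: 22·2 + 29·2 + 13·4 + 25·4 + 40·3 + 18·2 = 410
Elena has the highest Borda score (416).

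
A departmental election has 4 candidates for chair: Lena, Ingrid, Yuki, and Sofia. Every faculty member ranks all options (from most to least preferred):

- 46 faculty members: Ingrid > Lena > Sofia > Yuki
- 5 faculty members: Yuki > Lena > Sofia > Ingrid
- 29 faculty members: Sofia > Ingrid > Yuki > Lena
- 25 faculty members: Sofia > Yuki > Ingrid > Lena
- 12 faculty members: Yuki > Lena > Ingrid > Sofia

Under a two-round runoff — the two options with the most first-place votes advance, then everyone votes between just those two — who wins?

Sofia

Round 1 first-place votes: Lena 0, Ingrid 46, Yuki 17, Sofia 54.
Sofia and Ingrid advance.
Runoff: Sofia is preferred to Ingrid by 59 voters; Ingrid by 58.
Sofia wins the runoff.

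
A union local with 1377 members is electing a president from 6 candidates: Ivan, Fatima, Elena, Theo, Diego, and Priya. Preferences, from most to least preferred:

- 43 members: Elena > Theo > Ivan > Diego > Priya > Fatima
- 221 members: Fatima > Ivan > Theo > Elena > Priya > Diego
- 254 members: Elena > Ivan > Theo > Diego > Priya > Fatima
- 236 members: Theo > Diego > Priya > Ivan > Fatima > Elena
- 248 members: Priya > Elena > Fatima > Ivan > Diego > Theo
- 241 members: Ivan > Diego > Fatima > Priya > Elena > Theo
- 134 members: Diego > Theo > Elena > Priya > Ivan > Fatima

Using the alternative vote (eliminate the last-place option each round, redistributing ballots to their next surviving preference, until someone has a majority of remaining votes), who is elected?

Ivan

Round 1: Ivan 241, Fatima 221, Elena 297, Theo 236, Diego 134, Priya 248. Eliminate Diego.
Round 2: Ivan 241, Fatima 221, Elena 297, Theo 370, Priya 248. Eliminate Fatima.
Round 3: Ivan 462, Elena 297, Theo 370, Priya 248. Eliminate Priya.
Round 4: Ivan 462, Elena 545, Theo 370. Eliminate Theo.
Round 5: Ivan 698, Elena 679. Ivan has a majority.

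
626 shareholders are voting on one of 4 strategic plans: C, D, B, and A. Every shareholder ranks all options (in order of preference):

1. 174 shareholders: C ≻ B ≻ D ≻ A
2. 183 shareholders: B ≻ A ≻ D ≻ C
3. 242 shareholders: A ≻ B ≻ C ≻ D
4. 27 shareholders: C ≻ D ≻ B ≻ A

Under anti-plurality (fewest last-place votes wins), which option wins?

Last-place votes: C 183, D 242, B 0, A 201.
B is ranked last by the fewest voters, so B wins.

B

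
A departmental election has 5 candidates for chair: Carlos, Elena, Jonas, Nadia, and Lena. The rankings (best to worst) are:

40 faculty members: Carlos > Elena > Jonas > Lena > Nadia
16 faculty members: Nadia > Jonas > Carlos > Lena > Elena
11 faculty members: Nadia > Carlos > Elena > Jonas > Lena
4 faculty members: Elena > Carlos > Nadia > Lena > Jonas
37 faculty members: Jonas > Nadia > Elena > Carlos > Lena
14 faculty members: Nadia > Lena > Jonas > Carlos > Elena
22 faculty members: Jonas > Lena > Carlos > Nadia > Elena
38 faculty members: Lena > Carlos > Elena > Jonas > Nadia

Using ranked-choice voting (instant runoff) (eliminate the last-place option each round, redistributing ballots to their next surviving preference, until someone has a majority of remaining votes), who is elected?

Round 1: Carlos 40, Elena 4, Jonas 59, Nadia 41, Lena 38. Eliminate Elena.
Round 2: Carlos 44, Jonas 59, Nadia 41, Lena 38. Eliminate Lena.
Round 3: Carlos 82, Jonas 59, Nadia 41. Eliminate Nadia.
Round 4: Carlos 93, Jonas 89. Carlos has a majority.

Carlos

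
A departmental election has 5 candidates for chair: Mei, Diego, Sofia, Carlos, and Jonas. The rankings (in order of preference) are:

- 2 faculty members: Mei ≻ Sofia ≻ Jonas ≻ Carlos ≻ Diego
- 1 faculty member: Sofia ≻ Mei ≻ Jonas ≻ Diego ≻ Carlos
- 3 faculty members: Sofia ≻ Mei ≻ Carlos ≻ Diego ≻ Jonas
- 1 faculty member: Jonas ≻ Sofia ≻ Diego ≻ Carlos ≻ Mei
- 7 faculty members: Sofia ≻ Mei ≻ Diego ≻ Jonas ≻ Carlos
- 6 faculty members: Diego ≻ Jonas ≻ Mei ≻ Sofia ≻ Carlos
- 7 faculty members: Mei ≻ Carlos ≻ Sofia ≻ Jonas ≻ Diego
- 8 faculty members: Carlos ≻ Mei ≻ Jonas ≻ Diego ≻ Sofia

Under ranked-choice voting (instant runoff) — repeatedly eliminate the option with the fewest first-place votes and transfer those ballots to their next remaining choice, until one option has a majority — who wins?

Round 1: Mei 9, Diego 6, Sofia 11, Carlos 8, Jonas 1. Eliminate Jonas.
Round 2: Mei 9, Diego 6, Sofia 12, Carlos 8. Eliminate Diego.
Round 3: Mei 15, Sofia 12, Carlos 8. Eliminate Carlos.
Round 4: Mei 23, Sofia 12. Mei has a majority.

Mei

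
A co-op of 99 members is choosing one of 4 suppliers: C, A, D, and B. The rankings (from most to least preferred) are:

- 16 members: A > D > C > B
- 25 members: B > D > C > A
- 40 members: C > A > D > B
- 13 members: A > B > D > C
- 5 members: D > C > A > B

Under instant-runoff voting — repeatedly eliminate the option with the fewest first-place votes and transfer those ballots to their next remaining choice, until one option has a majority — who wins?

Round 1: C 40, A 29, D 5, B 25. Eliminate D.
Round 2: C 45, A 29, B 25. Eliminate B.
Round 3: C 70, A 29. C has a majority.

C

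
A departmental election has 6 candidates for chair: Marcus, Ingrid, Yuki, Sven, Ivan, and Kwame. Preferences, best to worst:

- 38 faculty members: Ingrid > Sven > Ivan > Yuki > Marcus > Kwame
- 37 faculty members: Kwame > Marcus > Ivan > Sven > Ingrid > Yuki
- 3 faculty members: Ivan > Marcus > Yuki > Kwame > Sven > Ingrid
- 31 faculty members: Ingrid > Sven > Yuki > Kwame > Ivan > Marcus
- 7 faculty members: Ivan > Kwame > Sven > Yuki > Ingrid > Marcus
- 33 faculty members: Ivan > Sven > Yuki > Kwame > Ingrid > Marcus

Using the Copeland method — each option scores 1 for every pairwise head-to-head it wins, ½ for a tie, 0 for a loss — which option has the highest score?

Ivan

Marcus: loses to Ingrid, Yuki, Sven, Ivan, and Kwame → score 0.
Ingrid: beats Marcus and Yuki; loses to Sven, Ivan, and Kwame → score 2.
Yuki: beats Marcus and Kwame; loses to Ingrid, Sven, and Ivan → score 2.
Sven: beats Marcus, Ingrid, Yuki, and Kwame; loses to Ivan → score 4.
Ivan: beats Marcus, Ingrid, Yuki, Sven, and Kwame → score 5.
Kwame: beats Marcus and Ingrid; loses to Yuki, Sven, and Ivan → score 2.
Ivan has the best pairwise record.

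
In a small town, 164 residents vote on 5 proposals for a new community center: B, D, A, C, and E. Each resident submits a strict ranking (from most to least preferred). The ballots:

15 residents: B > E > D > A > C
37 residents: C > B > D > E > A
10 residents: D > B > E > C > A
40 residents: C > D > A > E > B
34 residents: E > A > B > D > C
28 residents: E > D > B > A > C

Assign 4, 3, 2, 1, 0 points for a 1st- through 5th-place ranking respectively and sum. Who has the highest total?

E

B: 15·4 + 37·3 + 10·3 + 40·0 + 34·2 + 28·2 = 325
D: 15·2 + 37·2 + 10·4 + 40·3 + 34·1 + 28·3 = 382
A: 15·1 + 37·0 + 10·0 + 40·2 + 34·3 + 28·1 = 225
C: 15·0 + 37·4 + 10·1 + 40·4 + 34·0 + 28·0 = 318
E: 15·3 + 37·1 + 10·2 + 40·1 + 34·4 + 28·4 = 390
E has the highest Borda score (390).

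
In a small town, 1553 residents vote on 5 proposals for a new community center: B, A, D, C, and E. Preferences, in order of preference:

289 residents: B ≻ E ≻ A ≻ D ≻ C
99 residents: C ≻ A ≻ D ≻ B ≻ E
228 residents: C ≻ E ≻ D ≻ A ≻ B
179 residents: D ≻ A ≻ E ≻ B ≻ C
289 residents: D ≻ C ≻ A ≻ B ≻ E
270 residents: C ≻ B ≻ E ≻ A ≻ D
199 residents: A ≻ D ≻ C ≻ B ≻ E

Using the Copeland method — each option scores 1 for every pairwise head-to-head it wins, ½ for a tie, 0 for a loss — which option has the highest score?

C

B: beats E; loses to A, D, and C → score 1.
A: beats B and D; loses to C and E → score 2.
D: beats B and C; loses to A and E → score 2.
C: beats B, A, and E; loses to D → score 3.
E: beats A and D; loses to B and C → score 2.
C has the best pairwise record.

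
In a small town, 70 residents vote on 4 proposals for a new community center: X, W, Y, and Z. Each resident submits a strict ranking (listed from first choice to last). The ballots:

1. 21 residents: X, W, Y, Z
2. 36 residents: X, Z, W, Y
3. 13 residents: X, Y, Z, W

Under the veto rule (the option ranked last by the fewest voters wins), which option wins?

Last-place votes: X 0, W 13, Y 36, Z 21.
X is ranked last by the fewest voters, so X wins.

X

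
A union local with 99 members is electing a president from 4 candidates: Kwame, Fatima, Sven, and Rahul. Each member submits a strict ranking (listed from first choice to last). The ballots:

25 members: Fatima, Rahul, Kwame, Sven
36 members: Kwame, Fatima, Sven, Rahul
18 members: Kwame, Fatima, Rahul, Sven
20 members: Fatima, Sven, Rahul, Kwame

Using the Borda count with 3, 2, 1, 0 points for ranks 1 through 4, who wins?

Kwame: 25·1 + 36·3 + 18·3 + 20·0 = 187
Fatima: 25·3 + 36·2 + 18·2 + 20·3 = 243
Sven: 25·0 + 36·1 + 18·0 + 20·2 = 76
Rahul: 25·2 + 36·0 + 18·1 + 20·1 = 88
Fatima has the highest Borda score (243).

Fatima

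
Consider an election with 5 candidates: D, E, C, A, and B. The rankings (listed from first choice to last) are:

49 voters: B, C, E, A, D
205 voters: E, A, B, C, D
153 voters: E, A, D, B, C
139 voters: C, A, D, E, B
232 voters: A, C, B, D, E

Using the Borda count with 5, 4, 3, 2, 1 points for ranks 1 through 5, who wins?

A

D: 49·1 + 205·1 + 153·3 + 139·3 + 232·2 = 1594
E: 49·3 + 205·5 + 153·5 + 139·2 + 232·1 = 2447
C: 49·4 + 205·2 + 153·1 + 139·5 + 232·4 = 2382
A: 49·2 + 205·4 + 153·4 + 139·4 + 232·5 = 3246
B: 49·5 + 205·3 + 153·2 + 139·1 + 232·3 = 2001
A has the highest Borda score (3246).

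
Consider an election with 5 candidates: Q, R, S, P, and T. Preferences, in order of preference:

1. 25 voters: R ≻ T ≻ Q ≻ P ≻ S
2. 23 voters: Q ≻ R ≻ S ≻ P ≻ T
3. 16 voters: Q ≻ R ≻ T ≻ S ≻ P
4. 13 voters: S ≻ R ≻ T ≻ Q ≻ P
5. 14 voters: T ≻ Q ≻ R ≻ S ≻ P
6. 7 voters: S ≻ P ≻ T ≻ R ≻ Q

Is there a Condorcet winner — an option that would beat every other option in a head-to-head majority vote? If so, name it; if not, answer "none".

Checking pairwise contests:
T beats Q 59–39.
Q beats R 53–45.
Q beats S 78–20.
Q beats P 91–7.
R beats T 77–21.
Every option loses at least one head-to-head, so there is no Condorcet winner.

none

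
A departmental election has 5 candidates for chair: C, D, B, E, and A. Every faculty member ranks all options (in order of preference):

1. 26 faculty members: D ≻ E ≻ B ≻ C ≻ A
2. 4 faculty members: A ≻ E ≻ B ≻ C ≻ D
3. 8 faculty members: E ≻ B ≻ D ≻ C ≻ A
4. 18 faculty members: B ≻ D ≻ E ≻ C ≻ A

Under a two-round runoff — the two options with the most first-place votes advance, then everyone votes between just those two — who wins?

B

Round 1 first-place votes: C 0, D 26, B 18, E 8, A 4.
D and B advance.
Runoff: D is preferred to B by 26 voters; B by 30.
B wins the runoff.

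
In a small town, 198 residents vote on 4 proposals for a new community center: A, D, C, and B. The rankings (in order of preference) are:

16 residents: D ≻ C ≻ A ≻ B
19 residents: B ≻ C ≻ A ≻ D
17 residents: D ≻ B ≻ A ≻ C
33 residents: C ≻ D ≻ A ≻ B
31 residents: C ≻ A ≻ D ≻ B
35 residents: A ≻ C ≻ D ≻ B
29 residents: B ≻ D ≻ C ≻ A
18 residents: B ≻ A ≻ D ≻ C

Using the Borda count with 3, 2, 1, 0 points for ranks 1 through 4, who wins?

C

A: 16·1 + 19·1 + 17·1 + 33·1 + 31·2 + 35·3 + 29·0 + 18·2 = 288
D: 16·3 + 19·0 + 17·3 + 33·2 + 31·1 + 35·1 + 29·2 + 18·1 = 307
C: 16·2 + 19·2 + 17·0 + 33·3 + 31·3 + 35·2 + 29·1 + 18·0 = 361
B: 16·0 + 19·3 + 17·2 + 33·0 + 31·0 + 35·0 + 29·3 + 18·3 = 232
C has the highest Borda score (361).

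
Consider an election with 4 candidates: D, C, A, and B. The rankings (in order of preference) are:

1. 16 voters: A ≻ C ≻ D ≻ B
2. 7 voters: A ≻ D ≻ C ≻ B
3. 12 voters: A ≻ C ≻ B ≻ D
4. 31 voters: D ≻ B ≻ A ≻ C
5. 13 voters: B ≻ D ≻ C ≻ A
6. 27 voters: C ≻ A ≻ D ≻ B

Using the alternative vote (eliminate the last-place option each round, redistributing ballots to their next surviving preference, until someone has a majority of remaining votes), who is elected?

Round 1: D 31, C 27, A 35, B 13. Eliminate B.
Round 2: D 44, C 27, A 35. Eliminate C.
Round 3: D 44, A 62. A has a majority.

A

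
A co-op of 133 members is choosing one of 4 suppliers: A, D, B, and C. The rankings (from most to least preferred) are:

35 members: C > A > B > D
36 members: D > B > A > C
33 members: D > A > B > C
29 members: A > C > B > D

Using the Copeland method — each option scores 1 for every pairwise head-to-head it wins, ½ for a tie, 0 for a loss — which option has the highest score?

A: beats B and C; loses to D → score 2.
D: beats A, B, and C → score 3.
B: beats C; loses to A and D → score 1.
C: loses to A, D, and B → score 0.
D has the best pairwise record.

D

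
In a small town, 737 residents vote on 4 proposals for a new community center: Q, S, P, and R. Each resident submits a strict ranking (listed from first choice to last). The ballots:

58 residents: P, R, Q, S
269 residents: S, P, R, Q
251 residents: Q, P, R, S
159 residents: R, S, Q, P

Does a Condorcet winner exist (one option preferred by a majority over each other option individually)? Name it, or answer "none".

none

Checking pairwise contests:
S beats Q 428–309.
R beats S 468–269.
Q beats P 410–327.
P beats R 578–159.
Every option loses at least one head-to-head, so there is no Condorcet winner.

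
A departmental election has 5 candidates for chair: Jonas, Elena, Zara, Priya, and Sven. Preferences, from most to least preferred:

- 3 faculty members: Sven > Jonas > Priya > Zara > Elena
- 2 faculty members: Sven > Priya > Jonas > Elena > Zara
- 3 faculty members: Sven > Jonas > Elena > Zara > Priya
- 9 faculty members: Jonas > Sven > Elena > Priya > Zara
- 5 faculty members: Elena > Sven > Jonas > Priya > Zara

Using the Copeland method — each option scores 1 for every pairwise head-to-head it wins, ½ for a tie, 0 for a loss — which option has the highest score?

Jonas: beats Elena, Zara, and Priya; loses to Sven → score 3.
Elena: beats Zara and Priya; loses to Jonas and Sven → score 2.
Zara: loses to Jonas, Elena, Priya, and Sven → score 0.
Priya: beats Zara; loses to Jonas, Elena, and Sven → score 1.
Sven: beats Jonas, Elena, Zara, and Priya → score 4.
Sven has the best pairwise record.

Sven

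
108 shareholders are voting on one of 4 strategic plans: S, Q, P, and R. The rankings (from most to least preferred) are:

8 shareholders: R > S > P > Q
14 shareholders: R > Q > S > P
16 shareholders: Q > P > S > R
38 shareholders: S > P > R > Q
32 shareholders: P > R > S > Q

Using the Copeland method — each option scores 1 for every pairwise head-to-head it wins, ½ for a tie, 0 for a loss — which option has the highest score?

S

S: beats Q and P; ties R → score 2.5.
Q: loses to S, P, and R → score 0.
P: beats Q and R; loses to S → score 2.
R: beats Q; ties S; loses to P → score 1.5.
S has the best pairwise record.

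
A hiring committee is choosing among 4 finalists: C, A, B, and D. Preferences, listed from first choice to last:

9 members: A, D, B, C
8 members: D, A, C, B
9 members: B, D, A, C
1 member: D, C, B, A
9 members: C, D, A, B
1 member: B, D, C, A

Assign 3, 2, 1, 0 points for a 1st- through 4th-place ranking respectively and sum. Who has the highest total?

C: 9·0 + 8·1 + 9·0 + 1·2 + 9·3 + 1·1 = 38
A: 9·3 + 8·2 + 9·1 + 1·0 + 9·1 + 1·0 = 61
B: 9·1 + 8·0 + 9·3 + 1·1 + 9·0 + 1·3 = 40
D: 9·2 + 8·3 + 9·2 + 1·3 + 9·2 + 1·2 = 83
D has the highest Borda score (83).

D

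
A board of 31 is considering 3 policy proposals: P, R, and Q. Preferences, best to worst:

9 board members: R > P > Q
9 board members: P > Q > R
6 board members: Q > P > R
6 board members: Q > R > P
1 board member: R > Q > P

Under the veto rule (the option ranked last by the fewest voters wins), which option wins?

Last-place votes: P 7, R 15, Q 9.
P is ranked last by the fewest voters, so P wins.

P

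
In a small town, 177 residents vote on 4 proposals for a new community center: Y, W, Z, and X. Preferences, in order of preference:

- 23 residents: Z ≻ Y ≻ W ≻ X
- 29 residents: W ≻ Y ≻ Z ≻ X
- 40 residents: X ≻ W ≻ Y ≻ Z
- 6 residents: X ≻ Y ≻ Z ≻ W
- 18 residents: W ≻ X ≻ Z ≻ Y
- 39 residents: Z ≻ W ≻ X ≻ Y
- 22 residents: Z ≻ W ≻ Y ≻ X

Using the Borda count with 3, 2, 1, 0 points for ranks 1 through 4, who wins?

W

Y: 23·2 + 29·2 + 40·1 + 6·2 + 18·0 + 39·0 + 22·1 = 178
W: 23·1 + 29·3 + 40·2 + 6·0 + 18·3 + 39·2 + 22·2 = 366
Z: 23·3 + 29·1 + 40·0 + 6·1 + 18·1 + 39·3 + 22·3 = 305
X: 23·0 + 29·0 + 40·3 + 6·3 + 18·2 + 39·1 + 22·0 = 213
W has the highest Borda score (366).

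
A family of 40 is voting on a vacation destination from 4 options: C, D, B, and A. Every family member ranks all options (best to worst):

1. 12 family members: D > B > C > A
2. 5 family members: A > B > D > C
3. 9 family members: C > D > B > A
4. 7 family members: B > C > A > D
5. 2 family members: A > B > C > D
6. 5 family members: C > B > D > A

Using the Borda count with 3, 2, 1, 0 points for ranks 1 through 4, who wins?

C: 12·1 + 5·0 + 9·3 + 7·2 + 2·1 + 5·3 = 70
D: 12·3 + 5·1 + 9·2 + 7·0 + 2·0 + 5·1 = 64
B: 12·2 + 5·2 + 9·1 + 7·3 + 2·2 + 5·2 = 78
A: 12·0 + 5·3 + 9·0 + 7·1 + 2·3 + 5·0 = 28
B has the highest Borda score (78).

B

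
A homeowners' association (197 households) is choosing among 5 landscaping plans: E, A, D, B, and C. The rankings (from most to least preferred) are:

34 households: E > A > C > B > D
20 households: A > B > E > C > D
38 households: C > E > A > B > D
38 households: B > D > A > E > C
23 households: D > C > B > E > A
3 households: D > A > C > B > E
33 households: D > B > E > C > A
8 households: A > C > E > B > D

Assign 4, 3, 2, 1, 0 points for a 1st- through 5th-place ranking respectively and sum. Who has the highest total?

E: 34·4 + 20·2 + 38·3 + 38·1 + 23·1 + 3·0 + 33·2 + 8·2 = 433
A: 34·3 + 20·4 + 38·2 + 38·2 + 23·0 + 3·3 + 33·0 + 8·4 = 375
D: 34·0 + 20·0 + 38·0 + 38·3 + 23·4 + 3·4 + 33·4 + 8·0 = 350
B: 34·1 + 20·3 + 38·1 + 38·4 + 23·2 + 3·1 + 33·3 + 8·1 = 440
C: 34·2 + 20·1 + 38·4 + 38·0 + 23·3 + 3·2 + 33·1 + 8·3 = 372
B has the highest Borda score (440).

B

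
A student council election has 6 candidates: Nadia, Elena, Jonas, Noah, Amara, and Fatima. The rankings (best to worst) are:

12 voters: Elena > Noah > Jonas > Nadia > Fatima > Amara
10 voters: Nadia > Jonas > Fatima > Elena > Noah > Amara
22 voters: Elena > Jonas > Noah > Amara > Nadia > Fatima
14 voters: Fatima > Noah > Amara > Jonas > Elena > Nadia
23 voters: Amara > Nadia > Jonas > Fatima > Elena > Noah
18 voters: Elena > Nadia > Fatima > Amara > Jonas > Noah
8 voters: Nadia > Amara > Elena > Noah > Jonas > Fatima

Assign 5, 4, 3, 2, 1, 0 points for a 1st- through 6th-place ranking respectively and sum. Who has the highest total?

Elena

Nadia: 12·2 + 10·5 + 22·1 + 14·0 + 23·4 + 18·4 + 8·5 = 300
Elena: 12·5 + 10·2 + 22·5 + 14·1 + 23·1 + 18·5 + 8·3 = 341
Jonas: 12·3 + 10·4 + 22·4 + 14·2 + 23·3 + 18·1 + 8·1 = 287
Noah: 12·4 + 10·1 + 22·3 + 14·4 + 23·0 + 18·0 + 8·2 = 196
Amara: 12·0 + 10·0 + 22·2 + 14·3 + 23·5 + 18·2 + 8·4 = 269
Fatima: 12·1 + 10·3 + 22·0 + 14·5 + 23·2 + 18·3 + 8·0 = 212
Elena has the highest Borda score (341).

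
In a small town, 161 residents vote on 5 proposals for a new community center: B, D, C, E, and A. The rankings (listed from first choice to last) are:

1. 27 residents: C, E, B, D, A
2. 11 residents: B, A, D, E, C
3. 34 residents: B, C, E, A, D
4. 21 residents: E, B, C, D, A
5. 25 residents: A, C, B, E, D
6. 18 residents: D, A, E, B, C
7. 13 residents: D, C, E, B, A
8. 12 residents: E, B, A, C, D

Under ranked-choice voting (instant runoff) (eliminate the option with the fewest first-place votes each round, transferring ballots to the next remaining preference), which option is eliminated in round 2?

D

Round 1: B 45, D 31, C 27, E 33, A 25. Eliminate A.
Round 2: B 45, D 31, C 52, E 33. Eliminate D.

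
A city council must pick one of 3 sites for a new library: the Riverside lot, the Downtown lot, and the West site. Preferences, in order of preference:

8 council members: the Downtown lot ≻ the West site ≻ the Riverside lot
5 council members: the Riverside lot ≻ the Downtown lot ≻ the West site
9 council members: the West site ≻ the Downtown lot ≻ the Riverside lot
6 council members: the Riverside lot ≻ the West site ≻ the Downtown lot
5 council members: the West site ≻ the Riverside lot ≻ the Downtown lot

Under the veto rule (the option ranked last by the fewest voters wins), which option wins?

Last-place votes: the Riverside lot 17, the Downtown lot 11, the West site 5.
the West site is ranked last by the fewest voters, so the West site wins.

the West site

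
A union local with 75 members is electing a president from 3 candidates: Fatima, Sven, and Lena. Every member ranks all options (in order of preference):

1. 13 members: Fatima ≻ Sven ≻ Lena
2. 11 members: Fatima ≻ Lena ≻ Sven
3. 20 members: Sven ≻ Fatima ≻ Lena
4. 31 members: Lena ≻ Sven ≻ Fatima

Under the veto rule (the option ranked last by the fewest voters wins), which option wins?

Sven

Last-place votes: Fatima 31, Sven 11, Lena 33.
Sven is ranked last by the fewest voters, so Sven wins.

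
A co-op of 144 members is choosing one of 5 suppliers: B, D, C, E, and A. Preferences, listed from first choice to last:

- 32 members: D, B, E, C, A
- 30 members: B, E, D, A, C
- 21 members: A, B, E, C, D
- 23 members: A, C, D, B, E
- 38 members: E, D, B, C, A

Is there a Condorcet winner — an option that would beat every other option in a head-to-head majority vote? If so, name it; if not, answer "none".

Checking pairwise contests:
D beats B 93–51.
E beats D 89–55.
B beats C 121–23.
B beats E 106–38.
B beats A 100–44.
Every option loses at least one head-to-head, so there is no Condorcet winner.

none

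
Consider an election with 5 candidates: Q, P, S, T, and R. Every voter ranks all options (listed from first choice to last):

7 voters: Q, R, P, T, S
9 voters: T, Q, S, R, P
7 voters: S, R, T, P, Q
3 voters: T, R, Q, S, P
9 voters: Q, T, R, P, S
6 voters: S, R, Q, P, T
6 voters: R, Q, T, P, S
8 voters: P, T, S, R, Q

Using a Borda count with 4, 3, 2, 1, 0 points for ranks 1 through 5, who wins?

Q: 7·4 + 9·3 + 7·0 + 3·2 + 9·4 + 6·2 + 6·3 + 8·0 = 127
P: 7·2 + 9·0 + 7·1 + 3·0 + 9·1 + 6·1 + 6·1 + 8·4 = 74
S: 7·0 + 9·2 + 7·4 + 3·1 + 9·0 + 6·4 + 6·0 + 8·2 = 89
T: 7·1 + 9·4 + 7·2 + 3·4 + 9·3 + 6·0 + 6·2 + 8·3 = 132
R: 7·3 + 9·1 + 7·3 + 3·3 + 9·2 + 6·3 + 6·4 + 8·1 = 128
T has the highest Borda score (132).

T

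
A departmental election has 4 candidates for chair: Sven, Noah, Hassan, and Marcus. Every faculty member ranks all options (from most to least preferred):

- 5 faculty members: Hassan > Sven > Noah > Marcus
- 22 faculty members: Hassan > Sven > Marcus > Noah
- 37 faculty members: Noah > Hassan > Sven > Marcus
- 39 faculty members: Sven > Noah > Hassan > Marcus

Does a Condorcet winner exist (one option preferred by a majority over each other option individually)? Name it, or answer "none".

none

Checking pairwise contests:
Hassan beats Sven 64–39.
Sven beats Noah 66–37.
Noah beats Hassan 76–27.
Sven beats Marcus 103–0.
Every option loses at least one head-to-head, so there is no Condorcet winner.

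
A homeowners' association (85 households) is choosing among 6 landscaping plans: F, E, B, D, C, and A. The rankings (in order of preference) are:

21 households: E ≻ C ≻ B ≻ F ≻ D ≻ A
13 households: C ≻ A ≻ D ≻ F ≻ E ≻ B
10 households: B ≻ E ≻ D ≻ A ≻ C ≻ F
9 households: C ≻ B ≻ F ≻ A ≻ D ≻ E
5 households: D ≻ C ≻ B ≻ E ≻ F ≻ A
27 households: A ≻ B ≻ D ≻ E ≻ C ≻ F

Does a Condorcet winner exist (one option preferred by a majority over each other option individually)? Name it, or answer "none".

Checking pairwise contests:
E beats F 63–22.
B beats E 51–34.
C beats B 48–37.
B beats D 67–18.
E beats C 58–27.
B beats A 45–40.
Every option loses at least one head-to-head, so there is no Condorcet winner.

none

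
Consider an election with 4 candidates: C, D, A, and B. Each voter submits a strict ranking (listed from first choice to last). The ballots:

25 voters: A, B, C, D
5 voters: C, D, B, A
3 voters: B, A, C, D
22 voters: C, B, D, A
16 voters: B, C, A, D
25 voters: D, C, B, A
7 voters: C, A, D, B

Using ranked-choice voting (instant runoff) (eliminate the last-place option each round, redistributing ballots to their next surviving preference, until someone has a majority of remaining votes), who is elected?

C

Round 1: C 34, D 25, A 25, B 19. Eliminate B.
Round 2: C 50, D 25, A 28. Eliminate D.
Round 3: C 75, A 28. C has a majority.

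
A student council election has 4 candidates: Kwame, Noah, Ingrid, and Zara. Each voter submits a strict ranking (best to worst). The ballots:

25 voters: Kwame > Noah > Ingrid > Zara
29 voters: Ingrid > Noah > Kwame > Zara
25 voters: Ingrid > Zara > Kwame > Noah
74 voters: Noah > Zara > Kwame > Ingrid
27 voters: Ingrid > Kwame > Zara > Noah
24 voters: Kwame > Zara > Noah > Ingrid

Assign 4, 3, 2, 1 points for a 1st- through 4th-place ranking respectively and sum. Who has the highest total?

Noah

Kwame: 25·4 + 29·2 + 25·2 + 74·2 + 27·3 + 24·4 = 533
Noah: 25·3 + 29·3 + 25·1 + 74·4 + 27·1 + 24·2 = 558
Ingrid: 25·2 + 29·4 + 25·4 + 74·1 + 27·4 + 24·1 = 472
Zara: 25·1 + 29·1 + 25·3 + 74·3 + 27·2 + 24·3 = 477
Noah has the highest Borda score (558).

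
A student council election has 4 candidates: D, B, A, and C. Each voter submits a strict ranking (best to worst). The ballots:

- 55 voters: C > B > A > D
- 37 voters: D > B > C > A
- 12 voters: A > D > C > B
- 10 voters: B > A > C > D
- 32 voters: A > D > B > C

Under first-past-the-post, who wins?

First-place votes: D 37, B 10, A 44, C 55.
C has the most first-place votes.

C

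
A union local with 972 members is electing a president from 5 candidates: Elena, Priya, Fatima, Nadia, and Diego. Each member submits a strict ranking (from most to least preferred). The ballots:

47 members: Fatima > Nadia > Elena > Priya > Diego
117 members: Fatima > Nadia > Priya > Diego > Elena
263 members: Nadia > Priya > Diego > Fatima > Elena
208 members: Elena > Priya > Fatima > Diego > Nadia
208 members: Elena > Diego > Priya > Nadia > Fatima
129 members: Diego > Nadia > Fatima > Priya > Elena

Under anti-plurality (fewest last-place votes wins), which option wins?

Last-place votes: Elena 509, Priya 0, Fatima 208, Nadia 208, Diego 47.
Priya is ranked last by the fewest voters, so Priya wins.

Priya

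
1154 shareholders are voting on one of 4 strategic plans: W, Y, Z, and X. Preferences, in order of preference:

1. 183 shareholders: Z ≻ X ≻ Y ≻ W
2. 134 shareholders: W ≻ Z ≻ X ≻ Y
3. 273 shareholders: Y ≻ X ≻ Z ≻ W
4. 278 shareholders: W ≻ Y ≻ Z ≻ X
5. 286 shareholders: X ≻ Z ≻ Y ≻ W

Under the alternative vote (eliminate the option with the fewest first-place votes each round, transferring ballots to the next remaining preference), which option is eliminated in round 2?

Y

Round 1: W 412, Y 273, Z 183, X 286. Eliminate Z.
Round 2: W 412, Y 273, X 469. Eliminate Y.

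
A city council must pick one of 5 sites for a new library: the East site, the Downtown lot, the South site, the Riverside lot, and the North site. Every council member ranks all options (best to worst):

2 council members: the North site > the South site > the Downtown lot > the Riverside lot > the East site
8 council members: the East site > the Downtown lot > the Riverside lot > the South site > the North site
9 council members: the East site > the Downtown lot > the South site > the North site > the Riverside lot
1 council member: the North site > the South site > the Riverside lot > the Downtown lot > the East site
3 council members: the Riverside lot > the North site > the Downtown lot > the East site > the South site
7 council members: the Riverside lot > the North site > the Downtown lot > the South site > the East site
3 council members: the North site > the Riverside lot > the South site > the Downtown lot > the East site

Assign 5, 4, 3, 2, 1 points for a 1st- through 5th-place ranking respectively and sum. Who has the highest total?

the Downtown lot

the East site: 2·1 + 8·5 + 9·5 + 1·1 + 3·2 + 7·1 + 3·1 = 104
the Downtown lot: 2·3 + 8·4 + 9·4 + 1·2 + 3·3 + 7·3 + 3·2 = 112
the South site: 2·4 + 8·2 + 9·3 + 1·4 + 3·1 + 7·2 + 3·3 = 81
the Riverside lot: 2·2 + 8·3 + 9·1 + 1·3 + 3·5 + 7·5 + 3·4 = 102
the North site: 2·5 + 8·1 + 9·2 + 1·5 + 3·4 + 7·4 + 3·5 = 96
the Downtown lot has the highest Borda score (112).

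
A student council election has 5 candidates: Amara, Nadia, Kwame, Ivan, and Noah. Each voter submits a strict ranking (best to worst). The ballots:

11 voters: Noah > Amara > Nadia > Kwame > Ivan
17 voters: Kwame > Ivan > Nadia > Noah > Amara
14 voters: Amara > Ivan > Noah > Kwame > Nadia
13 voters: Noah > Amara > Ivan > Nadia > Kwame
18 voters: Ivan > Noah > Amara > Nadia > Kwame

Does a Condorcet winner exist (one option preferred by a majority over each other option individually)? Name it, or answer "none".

Checking pairwise contests:
Noah beats Amara 59–14.
Amara beats Nadia 56–17.
Amara beats Kwame 56–17.
Amara beats Ivan 38–35.
Ivan beats Noah 49–24.
Every option loses at least one head-to-head, so there is no Condorcet winner.

none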